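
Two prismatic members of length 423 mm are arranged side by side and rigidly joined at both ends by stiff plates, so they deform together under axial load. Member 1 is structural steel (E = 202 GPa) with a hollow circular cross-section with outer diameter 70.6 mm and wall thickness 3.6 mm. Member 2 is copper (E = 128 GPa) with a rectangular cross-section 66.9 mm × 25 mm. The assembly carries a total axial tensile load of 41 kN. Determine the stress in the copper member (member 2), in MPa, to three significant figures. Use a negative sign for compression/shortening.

A_1 = 757.8 mm².
A_2 = 1673 mm².
Equal strain + equilibrium ⇒ each member carries load in proportion to AE: A₁E₁ = 153100000 N, A₂E₂ = 214100000 N, ΣAE = 367100000 N.
σ₂ = P·E₂/ΣAE = 41000·128000/367100000 = 14.29 MPa.

14.3 MPa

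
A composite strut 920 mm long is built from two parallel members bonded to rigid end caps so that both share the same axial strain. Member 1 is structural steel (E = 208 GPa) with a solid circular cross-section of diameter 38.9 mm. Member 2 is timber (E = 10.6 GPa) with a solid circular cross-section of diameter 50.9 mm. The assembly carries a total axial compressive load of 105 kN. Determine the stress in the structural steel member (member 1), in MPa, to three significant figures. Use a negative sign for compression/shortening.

A_1 = 1188 mm².
A_2 = 2035 mm².
Equal strain + equilibrium ⇒ each member carries load in proportion to AE: A₁E₁ = 247200000 N, A₂E₂ = 21570000 N, ΣAE = 268800000 N.
σ₁ = P·E₁/ΣAE = -105000·208000/268800000 = -81.26 MPa.

-81.3 MPa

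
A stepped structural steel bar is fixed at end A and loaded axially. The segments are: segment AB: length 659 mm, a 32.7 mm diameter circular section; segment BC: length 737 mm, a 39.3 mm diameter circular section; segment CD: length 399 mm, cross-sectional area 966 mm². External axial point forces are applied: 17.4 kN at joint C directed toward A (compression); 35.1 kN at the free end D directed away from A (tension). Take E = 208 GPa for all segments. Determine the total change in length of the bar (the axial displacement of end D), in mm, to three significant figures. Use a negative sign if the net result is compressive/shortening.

0.188 mm

Internal axial forces (sectioning from the free end, tension +): N_CD = 35.1 kN, N_BC = 17.7 kN, N_AB = 17.7 kN.
A_AB = 839.8 mm².
A_BC = 1213 mm².
δ_AB = 17700·659/(839.8·208000) = 0.06677 mm
δ_BC = 17700·737/(1213·208000) = 0.0517 mm
δ_CD = 35100·399/(966·208000) = 0.0697 mm
δ = Σδ_i = 0.1882 mm.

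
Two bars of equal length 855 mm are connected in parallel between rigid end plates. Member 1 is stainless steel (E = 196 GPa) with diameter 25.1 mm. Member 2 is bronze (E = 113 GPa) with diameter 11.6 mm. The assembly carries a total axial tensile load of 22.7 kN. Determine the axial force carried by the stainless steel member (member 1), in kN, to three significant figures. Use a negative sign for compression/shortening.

A_1 = 494.8 mm².
A_2 = 105.7 mm².
Equal strain + equilibrium ⇒ each member carries load in proportion to AE: A₁E₁ = 96980000 N, A₂E₂ = 11940000 N, ΣAE = 108900000 N.
F₁ = P·A₁E₁/ΣAE = 22700·96980000/108900000 = 20210 N.

20.2 kN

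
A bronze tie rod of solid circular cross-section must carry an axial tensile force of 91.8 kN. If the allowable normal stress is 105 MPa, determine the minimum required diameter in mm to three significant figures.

33.4 mm

Required area A ≥ P/σ_allow = 91800/105 = 874.3 mm².
For a solid circular section, d ≥ √(4A/π) = 33.36 mm.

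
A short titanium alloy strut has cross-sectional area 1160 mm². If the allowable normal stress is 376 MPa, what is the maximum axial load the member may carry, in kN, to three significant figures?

436 kN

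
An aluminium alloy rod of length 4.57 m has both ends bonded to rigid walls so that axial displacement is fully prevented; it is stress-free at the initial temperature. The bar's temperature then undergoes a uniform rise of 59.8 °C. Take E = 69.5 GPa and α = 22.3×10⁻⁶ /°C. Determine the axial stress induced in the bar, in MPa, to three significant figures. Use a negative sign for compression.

-92.7 MPa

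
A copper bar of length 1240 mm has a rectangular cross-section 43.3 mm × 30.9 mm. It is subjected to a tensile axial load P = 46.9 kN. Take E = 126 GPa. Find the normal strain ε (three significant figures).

A = 1338 mm².
σ = N/A = 35.05 MPa; ε = σ/E = 35.05/126000 = 2.782e-04.

2.78e-04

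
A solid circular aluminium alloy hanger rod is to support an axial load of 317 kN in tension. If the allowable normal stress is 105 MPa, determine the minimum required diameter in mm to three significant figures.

62.0 mm

Required area A ≥ P/σ_allow = 317000/105 = 3019 mm².
For a solid circular section, d ≥ √(4A/π) = 62 mm.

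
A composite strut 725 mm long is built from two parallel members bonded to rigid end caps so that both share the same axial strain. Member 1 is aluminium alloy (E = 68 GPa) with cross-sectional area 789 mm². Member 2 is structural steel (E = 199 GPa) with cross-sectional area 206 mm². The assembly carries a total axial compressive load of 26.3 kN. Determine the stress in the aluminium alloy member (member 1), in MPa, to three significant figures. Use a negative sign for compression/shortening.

Equal strain + equilibrium ⇒ each member carries load in proportion to AE: A₁E₁ = 53650000 N, A₂E₂ = 40990000 N, ΣAE = 94650000 N.
σ₁ = P·E₁/ΣAE = -26300·68000/94650000 = -18.9 MPa.

-18.9 MPa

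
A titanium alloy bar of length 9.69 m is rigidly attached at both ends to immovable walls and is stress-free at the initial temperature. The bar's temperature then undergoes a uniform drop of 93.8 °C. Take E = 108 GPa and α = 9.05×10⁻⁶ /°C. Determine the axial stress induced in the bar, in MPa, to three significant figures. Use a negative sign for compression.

91.7 MPa

Free thermal expansion αLΔT = 9.05e-6 · 9690 · -93.8 = -8.226 mm.
The walls impose strain ε = −(-8.226)/9690 = 8.4889e-04; σ = Eε = 108000 · 8.4889e-04 = 91.68 MPa.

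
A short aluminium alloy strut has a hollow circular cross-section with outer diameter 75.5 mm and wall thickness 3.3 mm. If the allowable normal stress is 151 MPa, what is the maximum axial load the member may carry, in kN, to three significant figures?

113 kN

A = 748.5 mm².
P_max = σ_allow · A = 151 · 748.5 = 113000 N = 113 kN.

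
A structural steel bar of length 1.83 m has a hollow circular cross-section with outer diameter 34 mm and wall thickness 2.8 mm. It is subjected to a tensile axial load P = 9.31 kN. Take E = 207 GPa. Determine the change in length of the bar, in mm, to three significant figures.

A = 274.4 mm².
δ_mech = NL/(AE) = 9310·1830/(274.4·207000) = 0.2999 mm.

0.300 mm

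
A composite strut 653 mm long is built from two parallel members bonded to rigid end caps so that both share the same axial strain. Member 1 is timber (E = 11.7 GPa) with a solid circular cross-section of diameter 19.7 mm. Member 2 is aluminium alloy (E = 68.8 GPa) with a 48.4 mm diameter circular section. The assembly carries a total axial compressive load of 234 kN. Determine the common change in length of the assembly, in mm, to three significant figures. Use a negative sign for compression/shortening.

-1.17 mm

A_1 = 304.8 mm².
A_2 = 1840 mm².
Equal strain + equilibrium ⇒ each member carries load in proportion to AE: A₁E₁ = 3566000 N, A₂E₂ = 126600000 N, ΣAE = 130100000 N.
δ = PL/ΣAE = -234000·653/130100000 = -1.174 mm.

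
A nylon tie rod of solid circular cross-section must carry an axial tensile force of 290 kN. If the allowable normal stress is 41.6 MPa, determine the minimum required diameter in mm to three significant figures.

94.2 mm

Required area A ≥ P/σ_allow = 290000/41.6 = 6971 mm².
For a solid circular section, d ≥ √(4A/π) = 94.21 mm.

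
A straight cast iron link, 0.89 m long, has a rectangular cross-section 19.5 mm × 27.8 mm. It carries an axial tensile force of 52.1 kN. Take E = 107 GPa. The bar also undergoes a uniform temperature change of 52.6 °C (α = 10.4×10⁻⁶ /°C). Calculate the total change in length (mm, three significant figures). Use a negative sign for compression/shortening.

1.29 mm

A = 542.1 mm².
δ_mech = NL/(AE) = 52100·890/(542.1·107000) = 0.7994 mm.
δ_thermal = αLΔT = 10.4e-6·890·52.6 = 0.4869 mm.
δ = δ_mech + δ_thermal = 1.286 mm.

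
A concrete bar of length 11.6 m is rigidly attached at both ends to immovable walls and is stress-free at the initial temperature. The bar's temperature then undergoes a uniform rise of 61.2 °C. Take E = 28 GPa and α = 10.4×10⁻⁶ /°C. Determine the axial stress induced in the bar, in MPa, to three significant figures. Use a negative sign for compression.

Free thermal expansion αLΔT = 10.4e-6 · 11600 · 61.2 = 7.383 mm.
The walls impose strain ε = −(7.383)/11600 = -6.3648e-04; σ = Eε = 28000 · -6.3648e-04 = -17.82 MPa.

-17.8 MPa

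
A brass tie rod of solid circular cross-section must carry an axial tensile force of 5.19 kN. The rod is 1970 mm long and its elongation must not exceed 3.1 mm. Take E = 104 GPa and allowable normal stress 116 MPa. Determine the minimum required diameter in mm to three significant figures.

7.55 mm

Required area A ≥ P/σ_allow = 5190/116 = 44.74 mm².
For a solid circular section, d ≥ √(4A/π) = 7.548 mm.
Elongation limit: A ≥ PL/(Eδ_allow) = 5190·1970/(104000·3.1) = 31.71 mm² ⇒ d ≥ 6.354 mm.
The stress limit governs.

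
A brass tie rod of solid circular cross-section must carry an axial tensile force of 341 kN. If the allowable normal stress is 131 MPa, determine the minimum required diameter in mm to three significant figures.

57.6 mm

Required area A ≥ P/σ_allow = 341000/131 = 2603 mm².
For a solid circular section, d ≥ √(4A/π) = 57.57 mm.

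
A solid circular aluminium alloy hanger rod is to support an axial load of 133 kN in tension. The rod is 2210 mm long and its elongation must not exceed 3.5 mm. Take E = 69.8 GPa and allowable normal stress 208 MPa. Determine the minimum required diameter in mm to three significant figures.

39.1 mm

Required area A ≥ P/σ_allow = 133000/208 = 639.4 mm².
For a solid circular section, d ≥ √(4A/π) = 28.53 mm.
Elongation limit: A ≥ PL/(Eδ_allow) = 133000·2210/(69800·3.5) = 1203 mm² ⇒ d ≥ 39.14 mm.
The elongation limit governs.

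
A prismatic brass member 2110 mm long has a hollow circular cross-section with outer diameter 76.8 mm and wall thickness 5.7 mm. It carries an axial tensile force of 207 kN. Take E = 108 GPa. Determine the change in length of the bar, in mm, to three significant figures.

3.18 mm

A = 1273 mm².
δ_mech = NL/(AE) = 207000·2110/(1273·108000) = 3.176 mm.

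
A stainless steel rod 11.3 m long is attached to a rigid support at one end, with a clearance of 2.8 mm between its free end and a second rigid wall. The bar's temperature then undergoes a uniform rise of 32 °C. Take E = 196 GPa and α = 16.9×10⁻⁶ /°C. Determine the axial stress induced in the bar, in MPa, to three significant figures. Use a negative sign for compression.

-57.4 MPa

Free thermal expansion αLΔT = 16.9e-6 · 11300 · 32 = 6.111 mm.
The walls engage after the gap closes; constrained expansion = 6.111 − 2.8 = 3.311 mm.
The walls impose strain ε = −(3.311)/11300 = -2.9301e-04; σ = Eε = 196000 · -2.9301e-04 = -57.43 MPa.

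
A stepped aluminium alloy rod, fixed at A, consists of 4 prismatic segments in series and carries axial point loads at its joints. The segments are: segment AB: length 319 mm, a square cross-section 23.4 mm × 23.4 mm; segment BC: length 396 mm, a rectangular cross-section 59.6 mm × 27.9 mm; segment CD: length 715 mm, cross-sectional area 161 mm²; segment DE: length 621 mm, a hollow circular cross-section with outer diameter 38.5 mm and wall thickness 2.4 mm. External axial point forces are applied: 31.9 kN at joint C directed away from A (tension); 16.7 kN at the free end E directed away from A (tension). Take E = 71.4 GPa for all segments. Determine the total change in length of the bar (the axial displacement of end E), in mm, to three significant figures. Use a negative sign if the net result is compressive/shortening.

2.13 mm

Internal axial forces (sectioning from the free end, tension +): N_DE = 16.7 kN, N_CD = 16.7 kN, N_BC = 48.6 kN, N_AB = 48.6 kN.
A_AB = 547.6 mm².
A_BC = 1663 mm².
A_DE = 272.2 mm².
δ_AB = 48600·319/(547.6·71400) = 0.3965 mm
δ_BC = 48600·396/(1663·71400) = 0.1621 mm
δ_CD = 16700·715/(161·71400) = 1.039 mm
δ_DE = 16700·621/(272.2·71400) = 0.5336 mm
δ = Σδ_i = 2.131 mm.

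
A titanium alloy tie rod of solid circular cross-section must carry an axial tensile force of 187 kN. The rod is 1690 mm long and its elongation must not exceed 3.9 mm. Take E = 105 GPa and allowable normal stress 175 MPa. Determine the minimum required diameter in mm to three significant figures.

Required area A ≥ P/σ_allow = 187000/175 = 1069 mm².
For a solid circular section, d ≥ √(4A/π) = 36.89 mm.
Elongation limit: A ≥ PL/(Eδ_allow) = 187000·1690/(105000·3.9) = 771.7 mm² ⇒ d ≥ 31.35 mm.
The stress limit governs.

36.9 mm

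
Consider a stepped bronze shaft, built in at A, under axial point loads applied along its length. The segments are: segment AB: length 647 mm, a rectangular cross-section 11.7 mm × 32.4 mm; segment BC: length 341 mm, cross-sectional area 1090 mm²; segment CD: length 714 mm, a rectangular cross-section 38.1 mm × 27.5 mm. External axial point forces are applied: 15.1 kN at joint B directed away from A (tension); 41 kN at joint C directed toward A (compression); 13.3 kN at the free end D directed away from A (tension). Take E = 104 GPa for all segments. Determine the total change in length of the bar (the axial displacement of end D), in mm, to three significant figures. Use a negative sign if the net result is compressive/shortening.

-0.203 mm

Internal axial forces (sectioning from the free end, tension +): N_CD = 13.3 kN, N_BC = -27.7 kN, N_AB = -12.6 kN.
A_AB = 379.1 mm².
A_CD = 1048 mm².
δ_AB = -12600·647/(379.1·104000) = -0.2068 mm
δ_BC = -27700·341/(1090·104000) = -0.08332 mm
δ_CD = 13300·714/(1048·104000) = 0.08715 mm
δ = Σδ_i = -0.203 mm.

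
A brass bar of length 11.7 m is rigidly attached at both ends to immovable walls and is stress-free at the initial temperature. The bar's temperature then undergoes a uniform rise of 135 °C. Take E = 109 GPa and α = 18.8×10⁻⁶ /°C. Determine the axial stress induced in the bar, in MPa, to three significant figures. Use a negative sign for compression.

Free thermal expansion αLΔT = 18.8e-6 · 11700 · 135 = 29.69 mm.
The walls impose strain ε = −(29.69)/11700 = -2.5380e-03; σ = Eε = 109000 · -2.5380e-03 = -276.6 MPa.

-277 MPa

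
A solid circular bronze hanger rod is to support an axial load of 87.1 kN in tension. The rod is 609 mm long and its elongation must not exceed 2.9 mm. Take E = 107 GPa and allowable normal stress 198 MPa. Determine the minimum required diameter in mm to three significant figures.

23.7 mm

Required area A ≥ P/σ_allow = 87100/198 = 439.9 mm².
For a solid circular section, d ≥ √(4A/π) = 23.67 mm.
Elongation limit: A ≥ PL/(Eδ_allow) = 87100·609/(107000·2.9) = 170.9 mm² ⇒ d ≥ 14.75 mm.
The stress limit governs.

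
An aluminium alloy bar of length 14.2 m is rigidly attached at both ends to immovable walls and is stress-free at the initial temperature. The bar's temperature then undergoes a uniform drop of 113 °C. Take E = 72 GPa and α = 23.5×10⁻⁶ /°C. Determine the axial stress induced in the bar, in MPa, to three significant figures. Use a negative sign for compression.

Free thermal expansion αLΔT = 23.5e-6 · 14200 · -113 = -37.71 mm.
The walls impose strain ε = −(-37.71)/14200 = 2.6555e-03; σ = Eε = 72000 · 2.6555e-03 = 191.2 MPa.

191 MPa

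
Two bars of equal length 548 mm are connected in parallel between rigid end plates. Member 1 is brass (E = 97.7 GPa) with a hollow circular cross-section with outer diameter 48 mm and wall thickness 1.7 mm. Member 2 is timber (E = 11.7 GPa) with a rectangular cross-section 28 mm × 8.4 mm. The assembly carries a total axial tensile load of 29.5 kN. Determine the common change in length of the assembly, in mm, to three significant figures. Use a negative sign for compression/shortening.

A_1 = 247.3 mm².
A_2 = 235.2 mm².
Equal strain + equilibrium ⇒ each member carries load in proportion to AE: A₁E₁ = 24160000 N, A₂E₂ = 2752000 N, ΣAE = 26910000 N.
δ = PL/ΣAE = 29500·548/26910000 = 0.6007 mm.

0.601 mm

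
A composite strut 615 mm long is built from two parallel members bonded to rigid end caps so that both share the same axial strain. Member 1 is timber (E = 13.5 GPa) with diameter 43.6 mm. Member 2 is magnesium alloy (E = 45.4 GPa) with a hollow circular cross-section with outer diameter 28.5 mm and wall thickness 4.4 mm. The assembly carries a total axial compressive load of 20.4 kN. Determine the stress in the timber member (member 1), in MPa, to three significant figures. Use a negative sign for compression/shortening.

-7.81 MPa

A_1 = 1493 mm².
A_2 = 333.1 mm².
Equal strain + equilibrium ⇒ each member carries load in proportion to AE: A₁E₁ = 20160000 N, A₂E₂ = 15120000 N, ΣAE = 35280000 N.
σ₁ = P·E₁/ΣAE = -20400·13500/35280000 = -7.806 MPa.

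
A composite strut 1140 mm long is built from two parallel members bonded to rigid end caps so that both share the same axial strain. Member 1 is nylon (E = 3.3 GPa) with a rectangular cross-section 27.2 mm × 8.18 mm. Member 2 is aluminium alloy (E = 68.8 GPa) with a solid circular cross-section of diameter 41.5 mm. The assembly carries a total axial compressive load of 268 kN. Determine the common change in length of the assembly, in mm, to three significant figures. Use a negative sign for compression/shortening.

A_1 = 222.5 mm².
A_2 = 1353 mm².
Equal strain + equilibrium ⇒ each member carries load in proportion to AE: A₁E₁ = 734200 N, A₂E₂ = 93060000 N, ΣAE = 93800000 N.
δ = PL/ΣAE = -268000·1140/93800000 = -3.257 mm.

-3.26 mm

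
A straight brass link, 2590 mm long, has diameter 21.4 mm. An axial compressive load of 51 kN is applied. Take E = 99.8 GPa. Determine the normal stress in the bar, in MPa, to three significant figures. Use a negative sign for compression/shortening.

A = 359.7 mm².
σ = N/A = -51000/359.7 = -141.8 MPa.

-142 MPa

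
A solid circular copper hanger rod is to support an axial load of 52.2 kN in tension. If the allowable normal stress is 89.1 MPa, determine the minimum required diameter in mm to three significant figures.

27.3 mm

Required area A ≥ P/σ_allow = 52200/89.1 = 585.9 mm².
For a solid circular section, d ≥ √(4A/π) = 27.31 mm.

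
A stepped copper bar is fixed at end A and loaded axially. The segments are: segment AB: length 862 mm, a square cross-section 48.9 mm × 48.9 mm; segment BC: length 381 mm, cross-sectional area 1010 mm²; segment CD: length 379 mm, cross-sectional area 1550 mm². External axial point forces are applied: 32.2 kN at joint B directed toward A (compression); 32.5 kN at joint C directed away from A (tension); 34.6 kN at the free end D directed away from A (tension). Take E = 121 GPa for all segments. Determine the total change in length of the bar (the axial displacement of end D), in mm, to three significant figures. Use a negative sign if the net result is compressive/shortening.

0.383 mm

Internal axial forces (sectioning from the free end, tension +): N_CD = 34.6 kN, N_BC = 67.1 kN, N_AB = 34.9 kN.
A_AB = 2391 mm².
δ_AB = 34900·862/(2391·121000) = 0.104 mm
δ_BC = 67100·381/(1010·121000) = 0.2092 mm
δ_CD = 34600·379/(1550·121000) = 0.06992 mm
δ = Σδ_i = 0.3831 mm.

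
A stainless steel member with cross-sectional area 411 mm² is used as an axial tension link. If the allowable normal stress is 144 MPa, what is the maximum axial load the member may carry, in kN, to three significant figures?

59.2 kN

P_max = σ_allow · A = 144 · 411 = 59180 N = 59.18 kN.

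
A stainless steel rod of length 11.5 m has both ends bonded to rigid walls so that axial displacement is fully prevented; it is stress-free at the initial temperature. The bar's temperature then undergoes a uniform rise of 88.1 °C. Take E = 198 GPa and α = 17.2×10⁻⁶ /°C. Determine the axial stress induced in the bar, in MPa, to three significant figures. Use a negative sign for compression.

-300 MPa

Free thermal expansion αLΔT = 17.2e-6 · 11500 · 88.1 = 17.43 mm.
The walls impose strain ε = −(17.43)/11500 = -1.5153e-03; σ = Eε = 198000 · -1.5153e-03 = -300 MPa.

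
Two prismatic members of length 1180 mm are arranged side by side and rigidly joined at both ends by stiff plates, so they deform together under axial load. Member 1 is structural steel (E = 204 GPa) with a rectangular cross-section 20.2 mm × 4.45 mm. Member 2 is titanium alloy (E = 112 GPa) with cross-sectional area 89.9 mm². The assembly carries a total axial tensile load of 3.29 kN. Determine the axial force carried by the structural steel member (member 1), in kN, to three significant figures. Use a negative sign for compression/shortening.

A_1 = 89.89 mm².
Equal strain + equilibrium ⇒ each member carries load in proportion to AE: A₁E₁ = 18340000 N, A₂E₂ = 10070000 N, ΣAE = 28410000 N.
F₁ = P·A₁E₁/ΣAE = 3290·18340000/28410000 = 2124 N.

2.12 kN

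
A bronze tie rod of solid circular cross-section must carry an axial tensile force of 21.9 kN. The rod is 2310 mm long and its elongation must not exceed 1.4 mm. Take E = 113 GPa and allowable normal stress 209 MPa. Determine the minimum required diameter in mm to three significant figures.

Required area A ≥ P/σ_allow = 21900/209 = 104.8 mm².
For a solid circular section, d ≥ √(4A/π) = 11.55 mm.
Elongation limit: A ≥ PL/(Eδ_allow) = 21900·2310/(113000·1.4) = 319.8 mm² ⇒ d ≥ 20.18 mm.
The elongation limit governs.

20.2 mm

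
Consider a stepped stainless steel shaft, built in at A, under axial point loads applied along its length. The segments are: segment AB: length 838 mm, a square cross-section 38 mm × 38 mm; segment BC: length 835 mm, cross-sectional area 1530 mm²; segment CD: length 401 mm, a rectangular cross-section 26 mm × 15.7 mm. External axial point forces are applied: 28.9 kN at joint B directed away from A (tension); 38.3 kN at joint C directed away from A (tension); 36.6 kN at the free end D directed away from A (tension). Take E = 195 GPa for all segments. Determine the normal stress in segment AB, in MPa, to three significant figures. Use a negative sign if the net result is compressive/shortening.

71.9 MPa

Internal axial forces (sectioning from the free end, tension +): N_CD = 36.6 kN, N_BC = 74.9 kN, N_AB = 103.8 kN.
A_AB = 1444 mm².
σ_AB = N_AB/A_AB = 103800/1444 = 71.88 MPa.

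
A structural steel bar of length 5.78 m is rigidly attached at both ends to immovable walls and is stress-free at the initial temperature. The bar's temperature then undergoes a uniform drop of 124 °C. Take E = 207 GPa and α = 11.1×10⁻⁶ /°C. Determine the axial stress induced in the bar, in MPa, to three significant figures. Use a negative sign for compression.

Free thermal expansion αLΔT = 11.1e-6 · 5780 · -124 = -7.956 mm.
The walls impose strain ε = −(-7.956)/5780 = 1.3764e-03; σ = Eε = 207000 · 1.3764e-03 = 284.9 MPa.

285 MPa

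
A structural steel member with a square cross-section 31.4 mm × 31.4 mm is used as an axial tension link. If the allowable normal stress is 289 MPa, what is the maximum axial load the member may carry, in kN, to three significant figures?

A = 986 mm².
P_max = σ_allow · A = 289 · 986 = 284900 N = 284.9 kN.

285 kN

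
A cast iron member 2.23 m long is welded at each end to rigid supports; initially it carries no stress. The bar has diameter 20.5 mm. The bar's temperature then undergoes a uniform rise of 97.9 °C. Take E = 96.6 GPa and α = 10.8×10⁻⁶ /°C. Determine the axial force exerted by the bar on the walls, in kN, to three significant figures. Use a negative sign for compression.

-33.7 kN

Free thermal expansion αLΔT = 10.8e-6 · 2230 · 97.9 = 2.358 mm.
The walls impose strain ε = −(2.358)/2230 = -1.0573e-03; σ = Eε = 96600 · -1.0573e-03 = -102.1 MPa.
Wall reaction R = σ·A = -102.1·330.1 = -33710 N = -33.71 kN.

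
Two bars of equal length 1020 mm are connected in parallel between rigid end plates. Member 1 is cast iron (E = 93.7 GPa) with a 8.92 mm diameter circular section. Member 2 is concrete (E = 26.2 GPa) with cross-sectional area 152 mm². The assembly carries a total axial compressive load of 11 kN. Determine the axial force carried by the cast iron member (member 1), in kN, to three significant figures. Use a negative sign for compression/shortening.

A_1 = 62.49 mm².
Equal strain + equilibrium ⇒ each member carries load in proportion to AE: A₁E₁ = 5855000 N, A₂E₂ = 3982000 N, ΣAE = 9838000 N.
F₁ = P·A₁E₁/ΣAE = -11000·5855000/9838000 = -6547 N.

-6.55 kN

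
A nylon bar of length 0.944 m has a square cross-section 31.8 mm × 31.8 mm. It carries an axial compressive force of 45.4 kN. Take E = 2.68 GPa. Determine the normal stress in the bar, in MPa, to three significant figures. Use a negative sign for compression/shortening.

A = 1011 mm².
σ = N/A = -45400/1011 = -44.9 MPa.

-44.9 MPa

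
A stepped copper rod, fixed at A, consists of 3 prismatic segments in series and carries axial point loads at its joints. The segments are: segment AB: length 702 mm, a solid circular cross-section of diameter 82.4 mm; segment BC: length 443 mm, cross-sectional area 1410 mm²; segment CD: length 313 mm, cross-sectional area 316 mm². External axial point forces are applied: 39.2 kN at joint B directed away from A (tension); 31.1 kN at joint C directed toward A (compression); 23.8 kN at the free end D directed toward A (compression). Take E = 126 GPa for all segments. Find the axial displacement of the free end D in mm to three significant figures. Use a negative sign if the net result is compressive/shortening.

-0.340 mm

Internal axial forces (sectioning from the free end, tension +): N_CD = -23.8 kN, N_BC = -54.9 kN, N_AB = -15.7 kN.
A_AB = 5333 mm².
δ_AB = -15700·702/(5333·126000) = -0.0164 mm
δ_BC = -54900·443/(1410·126000) = -0.1369 mm
δ_CD = -23800·313/(316·126000) = -0.1871 mm
δ = Σδ_i = -0.3404 mm.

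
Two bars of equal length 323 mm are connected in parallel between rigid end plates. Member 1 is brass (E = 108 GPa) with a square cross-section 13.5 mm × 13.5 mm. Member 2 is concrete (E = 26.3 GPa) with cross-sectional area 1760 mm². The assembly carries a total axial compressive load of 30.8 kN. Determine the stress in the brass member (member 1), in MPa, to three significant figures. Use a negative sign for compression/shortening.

A_1 = 182.2 mm².
Equal strain + equilibrium ⇒ each member carries load in proportion to AE: A₁E₁ = 19680000 N, A₂E₂ = 46290000 N, ΣAE = 65970000 N.
σ₁ = P·E₁/ΣAE = -30800·108000/65970000 = -50.42 MPa.

-50.4 MPa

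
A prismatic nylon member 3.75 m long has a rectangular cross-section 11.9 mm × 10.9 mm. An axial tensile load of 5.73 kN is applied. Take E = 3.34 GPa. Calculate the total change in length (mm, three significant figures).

A = 129.7 mm².
δ_mech = NL/(AE) = 5730·3750/(129.7·3340) = 49.6 mm.

49.6 mm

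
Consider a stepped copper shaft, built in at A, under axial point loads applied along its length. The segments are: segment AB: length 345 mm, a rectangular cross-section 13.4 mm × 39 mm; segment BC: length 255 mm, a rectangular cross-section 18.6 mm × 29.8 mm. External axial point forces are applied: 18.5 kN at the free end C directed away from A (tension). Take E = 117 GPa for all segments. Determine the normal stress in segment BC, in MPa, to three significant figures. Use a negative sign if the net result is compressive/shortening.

33.4 MPa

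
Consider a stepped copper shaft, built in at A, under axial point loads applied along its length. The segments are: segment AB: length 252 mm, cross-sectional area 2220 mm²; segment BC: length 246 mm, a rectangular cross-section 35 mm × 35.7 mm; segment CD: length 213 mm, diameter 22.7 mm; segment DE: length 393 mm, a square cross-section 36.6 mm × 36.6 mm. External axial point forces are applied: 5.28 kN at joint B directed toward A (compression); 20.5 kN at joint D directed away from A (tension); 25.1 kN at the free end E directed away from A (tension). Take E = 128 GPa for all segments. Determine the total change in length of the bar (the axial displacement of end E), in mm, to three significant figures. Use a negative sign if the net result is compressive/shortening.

0.351 mm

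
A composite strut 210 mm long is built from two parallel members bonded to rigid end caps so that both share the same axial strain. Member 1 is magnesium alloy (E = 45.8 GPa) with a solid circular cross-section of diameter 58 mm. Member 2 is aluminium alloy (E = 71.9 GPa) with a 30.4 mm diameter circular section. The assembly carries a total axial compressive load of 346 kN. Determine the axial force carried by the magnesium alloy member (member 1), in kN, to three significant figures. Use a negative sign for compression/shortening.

A_1 = 2642 mm².
A_2 = 725.8 mm².
Equal strain + equilibrium ⇒ each member carries load in proportion to AE: A₁E₁ = 121000000 N, A₂E₂ = 52190000 N, ΣAE = 173200000 N.
F₁ = P·A₁E₁/ΣAE = -346000·121000000/173200000 = -241700 N.

-242 kN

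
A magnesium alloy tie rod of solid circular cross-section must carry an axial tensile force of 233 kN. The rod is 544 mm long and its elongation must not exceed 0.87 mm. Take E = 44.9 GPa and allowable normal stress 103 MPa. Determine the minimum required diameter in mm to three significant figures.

64.3 mm

Required area A ≥ P/σ_allow = 233000/103 = 2262 mm².
For a solid circular section, d ≥ √(4A/π) = 53.67 mm.
Elongation limit: A ≥ PL/(Eδ_allow) = 233000·544/(44900·0.87) = 3245 mm² ⇒ d ≥ 64.28 mm.
The elongation limit governs.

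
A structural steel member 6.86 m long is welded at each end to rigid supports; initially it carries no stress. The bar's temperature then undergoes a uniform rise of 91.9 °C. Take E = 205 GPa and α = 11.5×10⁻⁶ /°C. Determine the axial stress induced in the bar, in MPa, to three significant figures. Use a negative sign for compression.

-217 MPa

Free thermal expansion αLΔT = 11.5e-6 · 6860 · 91.9 = 7.25 mm.
The walls impose strain ε = −(7.25)/6860 = -1.0569e-03; σ = Eε = 205000 · -1.0569e-03 = -216.7 MPa.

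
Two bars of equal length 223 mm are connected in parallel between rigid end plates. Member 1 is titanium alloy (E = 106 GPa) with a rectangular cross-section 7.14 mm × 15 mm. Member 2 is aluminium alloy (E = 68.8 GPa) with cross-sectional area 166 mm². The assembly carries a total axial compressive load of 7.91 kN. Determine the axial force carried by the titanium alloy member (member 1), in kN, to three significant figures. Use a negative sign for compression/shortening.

-3.94 kN

A_1 = 107.1 mm².
Equal strain + equilibrium ⇒ each member carries load in proportion to AE: A₁E₁ = 11350000 N, A₂E₂ = 11420000 N, ΣAE = 22770000 N.
F₁ = P·A₁E₁/ΣAE = -7910·11350000/22770000 = -3943 N.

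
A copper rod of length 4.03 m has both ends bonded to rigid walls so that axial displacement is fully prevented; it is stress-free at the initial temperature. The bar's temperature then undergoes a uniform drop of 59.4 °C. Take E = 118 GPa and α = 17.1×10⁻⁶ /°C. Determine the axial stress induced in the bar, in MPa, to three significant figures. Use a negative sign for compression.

Free thermal expansion αLΔT = 17.1e-6 · 4030 · -59.4 = -4.093 mm.
The walls impose strain ε = −(-4.093)/4030 = 1.0157e-03; σ = Eε = 118000 · 1.0157e-03 = 119.9 MPa.

120 MPa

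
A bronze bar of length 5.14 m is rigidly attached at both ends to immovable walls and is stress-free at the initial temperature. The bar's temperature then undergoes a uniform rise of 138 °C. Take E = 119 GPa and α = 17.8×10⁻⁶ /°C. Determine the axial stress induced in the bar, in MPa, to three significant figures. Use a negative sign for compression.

-292 MPa

Free thermal expansion αLΔT = 17.8e-6 · 5140 · 138 = 12.63 mm.
The walls impose strain ε = −(12.63)/5140 = -2.4564e-03; σ = Eε = 119000 · -2.4564e-03 = -292.3 MPa.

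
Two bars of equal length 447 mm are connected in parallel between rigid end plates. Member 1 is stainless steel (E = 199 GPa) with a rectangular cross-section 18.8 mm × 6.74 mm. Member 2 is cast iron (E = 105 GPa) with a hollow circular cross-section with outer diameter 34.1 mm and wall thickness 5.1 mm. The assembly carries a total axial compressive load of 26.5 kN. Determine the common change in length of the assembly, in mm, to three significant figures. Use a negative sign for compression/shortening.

-0.160 mm

A_1 = 126.7 mm².
A_2 = 464.6 mm².
Equal strain + equilibrium ⇒ each member carries load in proportion to AE: A₁E₁ = 25220000 N, A₂E₂ = 48790000 N, ΣAE = 74000000 N.
δ = PL/ΣAE = -26500·447/74000000 = -0.1601 mm.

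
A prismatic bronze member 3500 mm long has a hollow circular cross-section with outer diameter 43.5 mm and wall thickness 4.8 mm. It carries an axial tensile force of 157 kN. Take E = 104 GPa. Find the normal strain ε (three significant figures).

0.00259

A = 583.6 mm².
σ = N/A = 269 MPa; ε = σ/E = 269/104000 = 2.587e-03.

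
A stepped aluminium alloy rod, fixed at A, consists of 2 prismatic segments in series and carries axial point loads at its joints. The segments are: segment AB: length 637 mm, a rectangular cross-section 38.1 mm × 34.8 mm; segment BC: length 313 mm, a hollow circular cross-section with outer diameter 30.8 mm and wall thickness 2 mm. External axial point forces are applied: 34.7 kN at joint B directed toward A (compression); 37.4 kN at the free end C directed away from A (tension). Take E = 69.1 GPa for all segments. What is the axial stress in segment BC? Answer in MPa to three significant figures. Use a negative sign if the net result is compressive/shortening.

207 MPa

Internal axial forces (sectioning from the free end, tension +): N_BC = 37.4 kN, N_AB = 2.7 kN.
A_BC = 181 mm².
σ_BC = N_BC/A_BC = 37400/181 = 206.7 MPa.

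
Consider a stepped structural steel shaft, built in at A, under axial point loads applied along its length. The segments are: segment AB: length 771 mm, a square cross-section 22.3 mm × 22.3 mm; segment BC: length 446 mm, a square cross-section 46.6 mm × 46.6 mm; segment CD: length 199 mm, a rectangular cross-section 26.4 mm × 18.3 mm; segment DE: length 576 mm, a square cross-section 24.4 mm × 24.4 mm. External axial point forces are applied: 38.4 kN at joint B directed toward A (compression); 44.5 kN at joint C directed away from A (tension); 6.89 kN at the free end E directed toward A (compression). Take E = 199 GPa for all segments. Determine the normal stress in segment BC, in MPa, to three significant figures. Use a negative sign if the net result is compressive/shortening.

Internal axial forces (sectioning from the free end, tension +): N_DE = -6.89 kN, N_CD = -6.89 kN, N_BC = 37.61 kN, N_AB = -0.79 kN.
A_BC = 2172 mm².
σ_BC = N_BC/A_BC = 37610/2172 = 17.32 MPa.

17.3 MPa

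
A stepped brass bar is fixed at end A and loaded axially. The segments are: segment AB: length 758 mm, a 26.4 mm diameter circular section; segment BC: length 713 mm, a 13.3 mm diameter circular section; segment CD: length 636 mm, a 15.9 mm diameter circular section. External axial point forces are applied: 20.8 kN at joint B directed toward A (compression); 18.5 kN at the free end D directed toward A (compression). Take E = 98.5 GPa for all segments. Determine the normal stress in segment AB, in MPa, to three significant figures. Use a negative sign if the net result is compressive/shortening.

-71.8 MPa

Internal axial forces (sectioning from the free end, tension +): N_CD = -18.5 kN, N_BC = -18.5 kN, N_AB = -39.3 kN.
A_AB = 547.4 mm².
σ_AB = N_AB/A_AB = -39300/547.4 = -71.8 MPa.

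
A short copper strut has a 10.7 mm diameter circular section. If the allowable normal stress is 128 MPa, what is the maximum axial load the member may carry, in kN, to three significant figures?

11.5 kN

A = 89.92 mm².
P_max = σ_allow · A = 128 · 89.92 = 11510 N = 11.51 kN.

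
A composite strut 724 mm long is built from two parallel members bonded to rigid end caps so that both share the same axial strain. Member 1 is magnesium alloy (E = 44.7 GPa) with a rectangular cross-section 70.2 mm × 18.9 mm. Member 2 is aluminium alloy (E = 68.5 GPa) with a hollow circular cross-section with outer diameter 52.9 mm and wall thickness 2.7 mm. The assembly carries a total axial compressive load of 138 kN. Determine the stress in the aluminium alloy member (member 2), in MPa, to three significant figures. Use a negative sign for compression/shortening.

A_1 = 1327 mm².
A_2 = 425.8 mm².
Equal strain + equilibrium ⇒ each member carries load in proportion to AE: A₁E₁ = 59310000 N, A₂E₂ = 29170000 N, ΣAE = 88480000 N.
σ₂ = P·E₂/ΣAE = -138000·68500/88480000 = -106.8 MPa.

-107 MPa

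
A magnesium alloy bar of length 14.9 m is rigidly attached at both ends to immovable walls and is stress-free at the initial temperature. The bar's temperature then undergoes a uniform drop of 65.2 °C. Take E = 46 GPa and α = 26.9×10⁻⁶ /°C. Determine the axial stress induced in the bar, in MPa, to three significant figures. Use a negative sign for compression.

80.7 MPa

Free thermal expansion αLΔT = 26.9e-6 · 14900 · -65.2 = -26.13 mm.
The walls impose strain ε = −(-26.13)/14900 = 1.7539e-03; σ = Eε = 46000 · 1.7539e-03 = 80.68 MPa.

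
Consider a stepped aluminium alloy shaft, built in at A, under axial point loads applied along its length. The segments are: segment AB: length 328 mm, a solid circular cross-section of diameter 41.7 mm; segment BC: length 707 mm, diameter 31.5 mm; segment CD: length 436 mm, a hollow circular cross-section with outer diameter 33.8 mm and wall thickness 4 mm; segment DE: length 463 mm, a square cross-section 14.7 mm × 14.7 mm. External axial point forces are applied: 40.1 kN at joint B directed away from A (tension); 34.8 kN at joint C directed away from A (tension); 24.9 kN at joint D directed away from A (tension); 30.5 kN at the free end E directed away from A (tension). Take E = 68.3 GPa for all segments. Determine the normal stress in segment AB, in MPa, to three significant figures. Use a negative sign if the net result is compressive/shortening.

95.4 MPa

Internal axial forces (sectioning from the free end, tension +): N_DE = 30.5 kN, N_CD = 55.4 kN, N_BC = 90.2 kN, N_AB = 130.3 kN.
A_AB = 1366 mm².
σ_AB = N_AB/A_AB = 130300/1366 = 95.41 MPa.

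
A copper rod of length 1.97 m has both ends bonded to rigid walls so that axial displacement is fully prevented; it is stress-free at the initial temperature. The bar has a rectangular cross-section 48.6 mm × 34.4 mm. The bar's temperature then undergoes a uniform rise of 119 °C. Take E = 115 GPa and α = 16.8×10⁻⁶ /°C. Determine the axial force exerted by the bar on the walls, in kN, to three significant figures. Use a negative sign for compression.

-384 kN

Free thermal expansion αLΔT = 16.8e-6 · 1970 · 119 = 3.938 mm.
The walls impose strain ε = −(3.938)/1970 = -1.9992e-03; σ = Eε = 115000 · -1.9992e-03 = -229.9 MPa.
Wall reaction R = σ·A = -229.9·1672 = -384400 N = -384.4 kN.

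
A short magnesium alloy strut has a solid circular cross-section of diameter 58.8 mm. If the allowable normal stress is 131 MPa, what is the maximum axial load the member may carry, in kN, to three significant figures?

A = 2715 mm².
P_max = σ_allow · A = 131 · 2715 = 355700 N = 355.7 kN.

356 kN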